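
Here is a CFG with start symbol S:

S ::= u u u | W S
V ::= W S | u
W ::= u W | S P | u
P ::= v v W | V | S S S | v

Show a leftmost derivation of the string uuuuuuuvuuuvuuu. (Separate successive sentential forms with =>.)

S => WS   [S ::= W S]
WS => uWS   [W ::= u W]
uWS => uSPS   [W ::= S P]
uSPS => uWSPS   [S ::= W S]
uWSPS => uuWSPS   [W ::= u W]
uuWSPS => uuuWSPS   [W ::= u W]
uuuWSPS => uuuSPSPS   [W ::= S P]
uuuSPSPS => uuuWSPSPS   [S ::= W S]
uuuWSPSPS => uuuuSPSPS   [W ::= u]
uuuuSPSPS => uuuuuuuPSPS   [S ::= u u u]
uuuuuuuPSPS => uuuuuuuvSPS   [P ::= v]
uuuuuuuvSPS => uuuuuuuvuuuPS   [S ::= u u u]
uuuuuuuvuuuPS => uuuuuuuvuuuvS   [P ::= v]
uuuuuuuvuuuvS => uuuuuuuvuuuvuuu   [S ::= u u u]

S => WS => uWS => uSPS => uWSPS => uuWSPS => uuuWSPS => uuuSPSPS => uuuWSPSPS => uuuuSPSPS => uuuuuuuPSPS => uuuuuuuvSPS => uuuuuuuvuuuPS => uuuuuuuvuuuvS => uuuuuuuvuuuvuuu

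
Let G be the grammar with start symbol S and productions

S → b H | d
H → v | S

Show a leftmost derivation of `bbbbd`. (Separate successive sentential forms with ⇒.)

S ⇒ bH ⇒ bS ⇒ bbH ⇒ bbS ⇒ bbbH ⇒ bbbS ⇒ bbbbH ⇒ bbbbS ⇒ bbbbd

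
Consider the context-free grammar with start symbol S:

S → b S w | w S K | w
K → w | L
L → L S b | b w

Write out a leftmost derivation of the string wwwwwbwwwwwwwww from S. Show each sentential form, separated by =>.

S => wSK   [S → w S K]
wSK => wwSKK   [S → w S K]
wwSKK => wwwSKKK   [S → w S K]
wwwSKKK => wwwwSKKKK   [S → w S K]
wwwwSKKKK => wwwwwSKKKKK   [S → w S K]
wwwwwSKKKKK => wwwwwbSwKKKKK   [S → b S w]
wwwwwbSwKKKKK => wwwwwbwSKwKKKKK   [S → w S K]
wwwwwbwSKwKKKKK => wwwwwbwwKwKKKKK   [S → w]
wwwwwbwwKwKKKKK => wwwwwbwwwwKKKKK   [K → w]
wwwwwbwwwwKKKKK => wwwwwbwwwwwKKKK   [K → w]
wwwwwbwwwwwKKKK => wwwwwbwwwwwwKKK   [K → w]
wwwwwbwwwwwwKKK => wwwwwbwwwwwwwKK   [K → w]
wwwwwbwwwwwwwKK => wwwwwbwwwwwwwwK   [K → w]
wwwwwbwwwwwwwwK => wwwwwbwwwwwwwww   [K → w]

S=>wSK=>wwSKK=>wwwSKKK=>wwwwSKKKK=>wwwwwSKKKKK=>wwwwwbSwKKKKK=>wwwwwbwSKwKKKKK=>wwwwwbwwKwKKKKK=>wwwwwbwwwwKKKKK=>wwwwwbwwwwwKKKK=>wwwwwbwwwwwwKKK=>wwwwwbwwwwwwwKK=>wwwwwbwwwwwwwwK=>wwwwwbwwwwwwwww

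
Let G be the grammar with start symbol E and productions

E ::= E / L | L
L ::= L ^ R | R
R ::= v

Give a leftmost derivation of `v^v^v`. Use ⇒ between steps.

E ⇒ L   [E ::= L]
L ⇒ L^R   [L ::= L ^ R]
L^R ⇒ L^R^R   [L ::= L ^ R]
L^R^R ⇒ R^R^R   [L ::= R]
R^R^R ⇒ v^R^R   [R ::= v]
v^R^R ⇒ v^v^R   [R ::= v]
v^v^R ⇒ v^v^v   [R ::= v]

E ⇒ L ⇒ L^R ⇒ L^R^R ⇒ R^R^R ⇒ v^R^R ⇒ v^v^R ⇒ v^v^v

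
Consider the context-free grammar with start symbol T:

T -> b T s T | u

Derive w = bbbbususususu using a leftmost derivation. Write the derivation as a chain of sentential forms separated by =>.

T => bTsT   [T -> b T s T]
bTsT => bbTsTsT   [T -> b T s T]
bbTsTsT => bbbTsTsTsT   [T -> b T s T]
bbbTsTsTsT => bbbbTsTsTsTsT   [T -> b T s T]
bbbbTsTsTsTsT => bbbbusTsTsTsT   [T -> u]
bbbbusTsTsTsT => bbbbususTsTsT   [T -> u]
bbbbususTsTsT => bbbbusususTsT   [T -> u]
bbbbusususTsT => bbbbususususT   [T -> u]
bbbbususususT => bbbbususususu   [T -> u]

T => bTsT => bbTsTsT => bbbTsTsTsT => bbbbTsTsTsTsT => bbbbusTsTsTsT => bbbbususTsTsT => bbbbusususTsT => bbbbususususT => bbbbususususu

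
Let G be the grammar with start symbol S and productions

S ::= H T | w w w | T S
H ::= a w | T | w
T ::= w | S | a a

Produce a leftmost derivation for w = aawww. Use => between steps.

S => HT => TT => aaT => aaS => aawww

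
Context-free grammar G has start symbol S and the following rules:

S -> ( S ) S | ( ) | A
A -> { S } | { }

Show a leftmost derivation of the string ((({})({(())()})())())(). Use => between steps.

S => (S)S   [S -> ( S ) S]
(S)S => ((S)S)S   [S -> ( S ) S]
((S)S)S => (((S)S)S)S   [S -> ( S ) S]
(((S)S)S)S => (((A)S)S)S   [S -> A]
(((A)S)S)S => ((({})S)S)S   [A -> { }]
((({})S)S)S => ((({})(S)S)S)S   [S -> ( S ) S]
((({})(S)S)S)S => ((({})(A)S)S)S   [S -> A]
((({})(A)S)S)S => ((({})({S})S)S)S   [A -> { S }]
((({})({S})S)S)S => ((({})({(S)S})S)S)S   [S -> ( S ) S]
((({})({(S)S})S)S)S => ((({})({(())S})S)S)S   [S -> ( )]
((({})({(())S})S)S)S => ((({})({(())()})S)S)S   [S -> ( )]
((({})({(())()})S)S)S => ((({})({(())()})())S)S   [S -> ( )]
((({})({(())()})())S)S => ((({})({(())()})())())S   [S -> ( )]
((({})({(())()})())())S => ((({})({(())()})())())()   [S -> ( )]

S=>(S)S=>((S)S)S=>(((S)S)S)S=>(((A)S)S)S=>((({})S)S)S=>((({})(S)S)S)S=>((({})(A)S)S)S=>((({})({S})S)S)S=>((({})({(S)S})S)S)S=>((({})({(())S})S)S)S=>((({})({(())()})S)S)S=>((({})({(())()})())S)S=>((({})({(())()})())())S=>((({})({(())()})())())()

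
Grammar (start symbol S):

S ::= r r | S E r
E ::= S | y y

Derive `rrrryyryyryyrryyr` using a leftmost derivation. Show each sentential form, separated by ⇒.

S ⇒ SEr ⇒ SErEr ⇒ rrErEr ⇒ rrSrEr ⇒ rrSErrEr ⇒ rrSErErrEr ⇒ rrSErErErrEr ⇒ rrrrErErErrEr ⇒ rrrryyrErErrEr ⇒ rrrryyryyrErrEr ⇒ rrrryyryyryyrrEr ⇒ rrrryyryyryyrryyr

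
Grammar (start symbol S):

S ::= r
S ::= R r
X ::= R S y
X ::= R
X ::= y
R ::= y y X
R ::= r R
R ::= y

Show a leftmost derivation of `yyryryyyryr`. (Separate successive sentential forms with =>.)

S => Rr => yyXr => yyRSyr => yyrRSyr => yyrySyr => yyryRryr => yyryrRryr => yyryryyXryr => yyryryyyryr

S => Rr   [S ::= R r]
Rr => yyXr   [R ::= y y X]
yyXr => yyRSyr   [X ::= R S y]
yyRSyr => yyrRSyr   [R ::= r R]
yyrRSyr => yyrySyr   [R ::= y]
yyrySyr => yyryRryr   [S ::= R r]
yyryRryr => yyryrRryr   [R ::= r R]
yyryrRryr => yyryryyXryr   [R ::= y y X]
yyryryyXryr => yyryryyyryr   [X ::= y]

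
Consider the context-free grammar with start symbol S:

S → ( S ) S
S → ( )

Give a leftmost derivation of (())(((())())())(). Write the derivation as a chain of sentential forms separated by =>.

S => (S)S => (())S => (())(S)S => (())((S)S)S => (())(((S)S)S)S => (())(((())S)S)S => (())(((())())S)S => (())(((())())())S => (())(((())())())()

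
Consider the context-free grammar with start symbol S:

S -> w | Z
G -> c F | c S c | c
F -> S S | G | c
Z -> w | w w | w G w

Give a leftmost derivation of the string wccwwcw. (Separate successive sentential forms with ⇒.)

S⇒Z⇒wGw⇒wcFw⇒wcGw⇒wccScw⇒wccZcw⇒wccwwcw

S ⇒ Z   [S -> Z]
Z ⇒ wGw   [Z -> w G w]
wGw ⇒ wcFw   [G -> c F]
wcFw ⇒ wcGw   [F -> G]
wcGw ⇒ wccScw   [G -> c S c]
wccScw ⇒ wccZcw   [S -> Z]
wccZcw ⇒ wccwwcw   [Z -> w w]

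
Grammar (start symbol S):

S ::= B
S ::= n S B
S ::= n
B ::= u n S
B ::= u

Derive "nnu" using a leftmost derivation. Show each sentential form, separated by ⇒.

S ⇒ nSB   [S ::= n S B]
nSB ⇒ nnB   [S ::= n]
nnB ⇒ nnu   [B ::= u]

S⇒nSB⇒nnB⇒nnu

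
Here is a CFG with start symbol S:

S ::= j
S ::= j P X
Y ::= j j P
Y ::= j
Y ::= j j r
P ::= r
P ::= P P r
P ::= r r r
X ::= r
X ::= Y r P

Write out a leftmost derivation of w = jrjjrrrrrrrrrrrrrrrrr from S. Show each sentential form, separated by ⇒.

S ⇒ jPX   [S ::= j P X]
jPX ⇒ jrX   [P ::= r]
jrX ⇒ jrYrP   [X ::= Y r P]
jrYrP ⇒ jrjjPrP   [Y ::= j j P]
jrjjPrP ⇒ jrjjPPrrP   [P ::= P P r]
jrjjPPrrP ⇒ jrjjPPrPrrP   [P ::= P P r]
jrjjPPrPrrP ⇒ jrjjPPrPrPrrP   [P ::= P P r]
jrjjPPrPrPrrP ⇒ jrjjrPrPrPrrP   [P ::= r]
jrjjrPrPrPrrP ⇒ jrjjrrrrrPrPrrP   [P ::= r r r]
jrjjrrrrrPrPrrP ⇒ jrjjrrrrrrrrrPrrP   [P ::= r r r]
jrjjrrrrrrrrrPrrP ⇒ jrjjrrrrrrrrrrrrrrP   [P ::= r r r]
jrjjrrrrrrrrrrrrrrP ⇒ jrjjrrrrrrrrrrrrrrrrr   [P ::= r r r]

S ⇒ jPX ⇒ jrX ⇒ jrYrP ⇒ jrjjPrP ⇒ jrjjPPrrP ⇒ jrjjPPrPrrP ⇒ jrjjPPrPrPrrP ⇒ jrjjrPrPrPrrP ⇒ jrjjrrrrrPrPrrP ⇒ jrjjrrrrrrrrrPrrP ⇒ jrjjrrrrrrrrrrrrrrP ⇒ jrjjrrrrrrrrrrrrrrrrr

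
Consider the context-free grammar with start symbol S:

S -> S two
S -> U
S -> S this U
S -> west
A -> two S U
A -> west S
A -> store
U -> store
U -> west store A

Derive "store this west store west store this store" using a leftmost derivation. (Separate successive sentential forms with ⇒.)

S ⇒ S this U ⇒ U this U ⇒ store this U ⇒ store this west store A ⇒ store this west store west S ⇒ store this west store west S this U ⇒ store this west store west U this U ⇒ store this west store west store this U ⇒ store this west store west store this store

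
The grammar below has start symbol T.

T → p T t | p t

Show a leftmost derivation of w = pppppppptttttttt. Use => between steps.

T => pTt => ppTtt => pppTttt => ppppTtttt => pppppTttttt => ppppppTtttttt => pppppppTttttttt => pppppppptttttttt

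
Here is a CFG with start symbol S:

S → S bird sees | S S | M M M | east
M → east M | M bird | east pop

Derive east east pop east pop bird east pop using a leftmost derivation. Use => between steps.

S => M M M => east M M M => east east pop M M => east east pop M bird M => east east pop east pop bird M => east east pop east pop bird east pop

S => M M M   [S → M M M]
M M M => east M M M   [M → east M]
east M M M => east east pop M M   [M → east pop]
east east pop M M => east east pop M bird M   [M → M bird]
east east pop M bird M => east east pop east pop bird M   [M → east pop]
east east pop east pop bird M => east east pop east pop bird east pop   [M → east pop]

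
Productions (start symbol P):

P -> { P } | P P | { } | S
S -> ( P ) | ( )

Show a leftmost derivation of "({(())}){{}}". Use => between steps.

P => PP   [P -> P P]
PP => SP   [P -> S]
SP => (P)P   [S -> ( P )]
(P)P => ({P})P   [P -> { P }]
({P})P => ({S})P   [P -> S]
({S})P => ({(P)})P   [S -> ( P )]
({(P)})P => ({(S)})P   [P -> S]
({(S)})P => ({(())})P   [S -> ( )]
({(())})P => ({(())}){P}   [P -> { P }]
({(())}){P} => ({(())}){{}}   [P -> { }]

P => PP => SP => (P)P => ({P})P => ({S})P => ({(P)})P => ({(S)})P => ({(())})P => ({(())}){P} => ({(())}){{}}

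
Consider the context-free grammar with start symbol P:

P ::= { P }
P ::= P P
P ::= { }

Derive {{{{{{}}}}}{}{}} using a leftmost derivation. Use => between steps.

P => {P} => {PP} => {PPP} => {{P}PP} => {{{P}}PP} => {{{{P}}}PP} => {{{{{P}}}}PP} => {{{{{{}}}}}PP} => {{{{{{}}}}}{}P} => {{{{{{}}}}}{}{}}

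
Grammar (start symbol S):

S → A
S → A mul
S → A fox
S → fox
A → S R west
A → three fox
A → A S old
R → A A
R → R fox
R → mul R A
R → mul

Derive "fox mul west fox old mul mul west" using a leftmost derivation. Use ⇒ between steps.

S ⇒ A ⇒ S R west ⇒ A mul R west ⇒ A S old mul R west ⇒ S R west S old mul R west ⇒ fox R west S old mul R west ⇒ fox mul west S old mul R west ⇒ fox mul west fox old mul R west ⇒ fox mul west fox old mul mul west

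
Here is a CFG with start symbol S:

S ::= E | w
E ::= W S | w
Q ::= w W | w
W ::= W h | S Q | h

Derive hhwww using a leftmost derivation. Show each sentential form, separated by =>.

S => E   [S ::= E]
E => WS   [E ::= W S]
WS => hS   [W ::= h]
hS => hE   [S ::= E]
hE => hWS   [E ::= W S]
hWS => hhS   [W ::= h]
hhS => hhE   [S ::= E]
hhE => hhWS   [E ::= W S]
hhWS => hhSQS   [W ::= S Q]
hhSQS => hhwQS   [S ::= w]
hhwQS => hhwwS   [Q ::= w]
hhwwS => hhwww   [S ::= w]

S => E => WS => hS => hE => hWS => hhS => hhE => hhWS => hhSQS => hhwQS => hhwwS => hhwww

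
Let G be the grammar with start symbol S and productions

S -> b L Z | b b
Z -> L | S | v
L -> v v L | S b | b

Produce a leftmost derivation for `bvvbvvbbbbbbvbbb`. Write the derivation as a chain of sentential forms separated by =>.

S => bLZ   [S -> b L Z]
bLZ => bvvLZ   [L -> v v L]
bvvLZ => bvvSbZ   [L -> S b]
bvvSbZ => bvvbLZbZ   [S -> b L Z]
bvvbLZbZ => bvvbvvLZbZ   [L -> v v L]
bvvbvvLZbZ => bvvbvvSbZbZ   [L -> S b]
bvvbvvSbZbZ => bvvbvvbLZbZbZ   [S -> b L Z]
bvvbvvbLZbZbZ => bvvbvvbSbZbZbZ   [L -> S b]
bvvbvvbSbZbZbZ => bvvbvvbbbbZbZbZ   [S -> b b]
bvvbvvbbbbZbZbZ => bvvbvvbbbbLbZbZ   [Z -> L]
bvvbvvbbbbLbZbZ => bvvbvvbbbbbbZbZ   [L -> b]
bvvbvvbbbbbbZbZ => bvvbvvbbbbbbvbZ   [Z -> v]
bvvbvvbbbbbbvbZ => bvvbvvbbbbbbvbS   [Z -> S]
bvvbvvbbbbbbvbS => bvvbvvbbbbbbvbbb   [S -> b b]

S => bLZ => bvvLZ => bvvSbZ => bvvbLZbZ => bvvbvvLZbZ => bvvbvvSbZbZ => bvvbvvbLZbZbZ => bvvbvvbSbZbZbZ => bvvbvvbbbbZbZbZ => bvvbvvbbbbLbZbZ => bvvbvvbbbbbbZbZ => bvvbvvbbbbbbvbZ => bvvbvvbbbbbbvbS => bvvbvvbbbbbbvbbb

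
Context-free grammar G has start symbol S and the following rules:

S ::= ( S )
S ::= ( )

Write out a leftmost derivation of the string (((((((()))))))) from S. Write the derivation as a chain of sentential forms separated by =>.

S => (S)   [S ::= ( S )]
(S) => ((S))   [S ::= ( S )]
((S)) => (((S)))   [S ::= ( S )]
(((S))) => ((((S))))   [S ::= ( S )]
((((S)))) => (((((S)))))   [S ::= ( S )]
(((((S))))) => ((((((S))))))   [S ::= ( S )]
((((((S)))))) => (((((((S)))))))   [S ::= ( S )]
(((((((S))))))) => (((((((())))))))   [S ::= ( )]

S => (S) => ((S)) => (((S))) => ((((S)))) => (((((S))))) => ((((((S)))))) => (((((((S))))))) => (((((((())))))))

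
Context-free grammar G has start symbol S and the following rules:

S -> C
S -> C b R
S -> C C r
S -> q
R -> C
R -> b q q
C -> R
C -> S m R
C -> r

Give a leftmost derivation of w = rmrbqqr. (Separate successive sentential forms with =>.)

S => CCr   [S -> C C r]
CCr => SmRCr   [C -> S m R]
SmRCr => CmRCr   [S -> C]
CmRCr => rmRCr   [C -> r]
rmRCr => rmCCr   [R -> C]
rmCCr => rmrCr   [C -> r]
rmrCr => rmrRr   [C -> R]
rmrRr => rmrbqqr   [R -> b q q]

S=>CCr=>SmRCr=>CmRCr=>rmRCr=>rmCCr=>rmrCr=>rmrRr=>rmrbqqr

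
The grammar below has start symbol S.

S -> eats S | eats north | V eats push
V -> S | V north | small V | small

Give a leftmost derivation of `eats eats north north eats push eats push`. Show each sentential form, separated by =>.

S => eats S   [S -> eats S]
eats S => eats V eats push   [S -> V eats push]
eats V eats push => eats S eats push   [V -> S]
eats S eats push => eats V eats push eats push   [S -> V eats push]
eats V eats push eats push => eats V north eats push eats push   [V -> V north]
eats V north eats push eats push => eats S north eats push eats push   [V -> S]
eats S north eats push eats push => eats eats north north eats push eats push   [S -> eats north]

S => eats S => eats V eats push => eats S eats push => eats V eats push eats push => eats V north eats push eats push => eats S north eats push eats push => eats eats north north eats push eats push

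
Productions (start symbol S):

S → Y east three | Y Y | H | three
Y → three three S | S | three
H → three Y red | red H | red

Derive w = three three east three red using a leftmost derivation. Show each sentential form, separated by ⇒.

S ⇒ H   [S → H]
H ⇒ three Y red   [H → three Y red]
three Y red ⇒ three S red   [Y → S]
three S red ⇒ three Y east three red   [S → Y east three]
three Y east three red ⇒ three S east three red   [Y → S]
three S east three red ⇒ three three east three red   [S → three]

S ⇒ H ⇒ three Y red ⇒ three S red ⇒ three Y east three red ⇒ three S east three red ⇒ three three east three red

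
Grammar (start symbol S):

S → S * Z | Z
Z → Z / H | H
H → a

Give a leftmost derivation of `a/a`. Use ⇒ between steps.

S ⇒ Z ⇒ Z/H ⇒ H/H ⇒ a/H ⇒ a/a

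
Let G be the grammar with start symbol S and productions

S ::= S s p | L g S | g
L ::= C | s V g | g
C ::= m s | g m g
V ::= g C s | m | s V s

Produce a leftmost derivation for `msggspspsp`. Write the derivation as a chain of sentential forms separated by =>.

S => Ssp => Sspsp => Sspspsp => LgSspspsp => CgSspspsp => msgSspspsp => msggspspsp

S => Ssp   [S ::= S s p]
Ssp => Sspsp   [S ::= S s p]
Sspsp => Sspspsp   [S ::= S s p]
Sspspsp => LgSspspsp   [S ::= L g S]
LgSspspsp => CgSspspsp   [L ::= C]
CgSspspsp => msgSspspsp   [C ::= m s]
msgSspspsp => msggspspsp   [S ::= g]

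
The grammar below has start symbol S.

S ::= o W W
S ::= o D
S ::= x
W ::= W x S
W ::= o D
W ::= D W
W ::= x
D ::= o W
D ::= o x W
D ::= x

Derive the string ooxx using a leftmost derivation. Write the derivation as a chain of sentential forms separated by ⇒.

S⇒oD⇒ooW⇒ooDW⇒ooxW⇒ooxx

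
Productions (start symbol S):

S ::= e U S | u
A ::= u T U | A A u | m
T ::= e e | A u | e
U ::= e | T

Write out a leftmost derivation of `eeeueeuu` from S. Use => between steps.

S => eUS   [S ::= e U S]
eUS => eeS   [U ::= e]
eeS => eeeUS   [S ::= e U S]
eeeUS => eeeTS   [U ::= T]
eeeTS => eeeAuS   [T ::= A u]
eeeAuS => eeeuTUuS   [A ::= u T U]
eeeuTUuS => eeeueUuS   [T ::= e]
eeeueUuS => eeeueeuS   [U ::= e]
eeeueeuS => eeeueeuu   [S ::= u]

S=>eUS=>eeS=>eeeUS=>eeeTS=>eeeAuS=>eeeuTUuS=>eeeueUuS=>eeeueeuS=>eeeueeuu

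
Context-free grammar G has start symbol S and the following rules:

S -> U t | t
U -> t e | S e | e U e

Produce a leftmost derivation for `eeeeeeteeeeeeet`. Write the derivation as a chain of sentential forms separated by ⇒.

S ⇒ Ut ⇒ eUet ⇒ eeUeet ⇒ eeeUeeet ⇒ eeeeUeeeet ⇒ eeeeeUeeeeet ⇒ eeeeeeUeeeeeet ⇒ eeeeeeSeeeeeeet ⇒ eeeeeeteeeeeeet

S ⇒ Ut   [S -> U t]
Ut ⇒ eUet   [U -> e U e]
eUet ⇒ eeUeet   [U -> e U e]
eeUeet ⇒ eeeUeeet   [U -> e U e]
eeeUeeet ⇒ eeeeUeeeet   [U -> e U e]
eeeeUeeeet ⇒ eeeeeUeeeeet   [U -> e U e]
eeeeeUeeeeet ⇒ eeeeeeUeeeeeet   [U -> e U e]
eeeeeeUeeeeeet ⇒ eeeeeeSeeeeeeet   [U -> S e]
eeeeeeSeeeeeeet ⇒ eeeeeeteeeeeeet   [S -> t]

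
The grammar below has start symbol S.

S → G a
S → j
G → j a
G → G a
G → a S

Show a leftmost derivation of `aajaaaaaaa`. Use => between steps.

S => Ga   [S → G a]
Ga => Gaa   [G → G a]
Gaa => aSaa   [G → a S]
aSaa => aGaaa   [S → G a]
aGaaa => aaSaaa   [G → a S]
aaSaaa => aaGaaaa   [S → G a]
aaGaaaa => aaGaaaaa   [G → G a]
aaGaaaaa => aaGaaaaaa   [G → G a]
aaGaaaaaa => aajaaaaaaa   [G → j a]

S => Ga => Gaa => aSaa => aGaaa => aaSaaa => aaGaaaa => aaGaaaaa => aaGaaaaaa => aajaaaaaaa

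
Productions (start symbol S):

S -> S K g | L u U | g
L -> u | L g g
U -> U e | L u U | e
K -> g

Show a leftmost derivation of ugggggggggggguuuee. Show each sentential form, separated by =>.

S => LuU => LgguU => LgggguU => LgggggguU => LgggggggguU => LgggggggggguU => LgggggggggggguU => ugggggggggggguU => ugggggggggggguLuU => ugggggggggggguuuU => ugggggggggggguuuUe => ugggggggggggguuuee

S => LuU   [S -> L u U]
LuU => LgguU   [L -> L g g]
LgguU => LgggguU   [L -> L g g]
LgggguU => LgggggguU   [L -> L g g]
LgggggguU => LgggggggguU   [L -> L g g]
LgggggggguU => LgggggggggguU   [L -> L g g]
LgggggggggguU => LgggggggggggguU   [L -> L g g]
LgggggggggggguU => ugggggggggggguU   [L -> u]
ugggggggggggguU => ugggggggggggguLuU   [U -> L u U]
ugggggggggggguLuU => ugggggggggggguuuU   [L -> u]
ugggggggggggguuuU => ugggggggggggguuuUe   [U -> U e]
ugggggggggggguuuUe => ugggggggggggguuuee   [U -> e]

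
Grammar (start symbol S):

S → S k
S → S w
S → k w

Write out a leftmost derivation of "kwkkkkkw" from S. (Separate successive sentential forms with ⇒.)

S ⇒ Sw ⇒ Skw ⇒ Skkw ⇒ Skkkw ⇒ Skkkkw ⇒ Skkkkkw ⇒ kwkkkkkw

S ⇒ Sw   [S → S w]
Sw ⇒ Skw   [S → S k]
Skw ⇒ Skkw   [S → S k]
Skkw ⇒ Skkkw   [S → S k]
Skkkw ⇒ Skkkkw   [S → S k]
Skkkkw ⇒ Skkkkkw   [S → S k]
Skkkkkw ⇒ kwkkkkkw   [S → k w]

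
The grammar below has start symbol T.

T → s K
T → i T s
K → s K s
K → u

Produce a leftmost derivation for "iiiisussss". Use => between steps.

T => iTs   [T → i T s]
iTs => iiTss   [T → i T s]
iiTss => iiiTsss   [T → i T s]
iiiTsss => iiiiTssss   [T → i T s]
iiiiTssss => iiiisKssss   [T → s K]
iiiisKssss => iiiisussss   [K → u]

T=>iTs=>iiTss=>iiiTsss=>iiiiTssss=>iiiisKssss=>iiiisussss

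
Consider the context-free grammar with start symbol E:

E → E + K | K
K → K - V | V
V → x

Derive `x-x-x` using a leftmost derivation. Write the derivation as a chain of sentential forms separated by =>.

E=>K=>K-V=>K-V-V=>V-V-V=>x-V-V=>x-x-V=>x-x-x

E => K   [E → K]
K => K-V   [K → K - V]
K-V => K-V-V   [K → K - V]
K-V-V => V-V-V   [K → V]
V-V-V => x-V-V   [V → x]
x-V-V => x-x-V   [V → x]
x-x-V => x-x-x   [V → x]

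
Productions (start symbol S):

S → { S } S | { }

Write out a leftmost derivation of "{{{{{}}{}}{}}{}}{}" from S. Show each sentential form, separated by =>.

S => {S}S => {{S}S}S => {{{S}S}S}S => {{{{S}S}S}S}S => {{{{{}}S}S}S}S => {{{{{}}{}}S}S}S => {{{{{}}{}}{}}S}S => {{{{{}}{}}{}}{}}S => {{{{{}}{}}{}}{}}{}

S => {S}S   [S → { S } S]
{S}S => {{S}S}S   [S → { S } S]
{{S}S}S => {{{S}S}S}S   [S → { S } S]
{{{S}S}S}S => {{{{S}S}S}S}S   [S → { S } S]
{{{{S}S}S}S}S => {{{{{}}S}S}S}S   [S → { }]
{{{{{}}S}S}S}S => {{{{{}}{}}S}S}S   [S → { }]
{{{{{}}{}}S}S}S => {{{{{}}{}}{}}S}S   [S → { }]
{{{{{}}{}}{}}S}S => {{{{{}}{}}{}}{}}S   [S → { }]
{{{{{}}{}}{}}{}}S => {{{{{}}{}}{}}{}}{}   [S → { }]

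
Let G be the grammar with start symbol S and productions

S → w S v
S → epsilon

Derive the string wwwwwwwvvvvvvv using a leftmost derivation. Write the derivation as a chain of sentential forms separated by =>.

S => wSv => wwSvv => wwwSvvv => wwwwSvvvv => wwwwwSvvvvv => wwwwwwSvvvvvv => wwwwwwwSvvvvvvv => wwwwwwwvvvvvvv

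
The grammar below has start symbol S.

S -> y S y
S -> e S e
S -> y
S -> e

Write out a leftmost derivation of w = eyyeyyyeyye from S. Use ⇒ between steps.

S ⇒ eSe ⇒ eySye ⇒ eyySyye ⇒ eyyeSeyye ⇒ eyyeySyeyye ⇒ eyyeyyyeyye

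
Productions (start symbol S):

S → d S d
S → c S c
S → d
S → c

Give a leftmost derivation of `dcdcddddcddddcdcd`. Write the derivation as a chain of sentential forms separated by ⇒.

S ⇒ dSd   [S → d S d]
dSd ⇒ dcScd   [S → c S c]
dcScd ⇒ dcdSdcd   [S → d S d]
dcdSdcd ⇒ dcdcScdcd   [S → c S c]
dcdcScdcd ⇒ dcdcdSdcdcd   [S → d S d]
dcdcdSdcdcd ⇒ dcdcddSddcdcd   [S → d S d]
dcdcddSddcdcd ⇒ dcdcdddSdddcdcd   [S → d S d]
dcdcdddSdddcdcd ⇒ dcdcddddSddddcdcd   [S → d S d]
dcdcddddSddddcdcd ⇒ dcdcddddcddddcdcd   [S → c]

S ⇒ dSd ⇒ dcScd ⇒ dcdSdcd ⇒ dcdcScdcd ⇒ dcdcdSdcdcd ⇒ dcdcddSddcdcd ⇒ dcdcdddSdddcdcd ⇒ dcdcddddSddddcdcd ⇒ dcdcddddcddddcdcd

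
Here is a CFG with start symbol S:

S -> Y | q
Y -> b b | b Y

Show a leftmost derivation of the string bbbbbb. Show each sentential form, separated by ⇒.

S ⇒ Y   [S -> Y]
Y ⇒ bY   [Y -> b Y]
bY ⇒ bbY   [Y -> b Y]
bbY ⇒ bbbY   [Y -> b Y]
bbbY ⇒ bbbbY   [Y -> b Y]
bbbbY ⇒ bbbbbb   [Y -> b b]

S ⇒ Y ⇒ bY ⇒ bbY ⇒ bbbY ⇒ bbbbY ⇒ bbbbbb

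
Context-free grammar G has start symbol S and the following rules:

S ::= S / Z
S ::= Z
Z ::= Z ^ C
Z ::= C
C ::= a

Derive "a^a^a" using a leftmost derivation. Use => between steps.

S => Z   [S ::= Z]
Z => Z^C   [Z ::= Z ^ C]
Z^C => Z^C^C   [Z ::= Z ^ C]
Z^C^C => C^C^C   [Z ::= C]
C^C^C => a^C^C   [C ::= a]
a^C^C => a^a^C   [C ::= a]
a^a^C => a^a^a   [C ::= a]

S=>Z=>Z^C=>Z^C^C=>C^C^C=>a^C^C=>a^a^C=>a^a^a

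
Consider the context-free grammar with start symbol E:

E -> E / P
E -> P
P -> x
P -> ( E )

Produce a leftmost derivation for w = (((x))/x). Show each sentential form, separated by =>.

E => P   [E -> P]
P => (E)   [P -> ( E )]
(E) => (E/P)   [E -> E / P]
(E/P) => (P/P)   [E -> P]
(P/P) => ((E)/P)   [P -> ( E )]
((E)/P) => ((P)/P)   [E -> P]
((P)/P) => (((E))/P)   [P -> ( E )]
(((E))/P) => (((P))/P)   [E -> P]
(((P))/P) => (((x))/P)   [P -> x]
(((x))/P) => (((x))/x)   [P -> x]

E=>P=>(E)=>(E/P)=>(P/P)=>((E)/P)=>((P)/P)=>(((E))/P)=>(((P))/P)=>(((x))/P)=>(((x))/x)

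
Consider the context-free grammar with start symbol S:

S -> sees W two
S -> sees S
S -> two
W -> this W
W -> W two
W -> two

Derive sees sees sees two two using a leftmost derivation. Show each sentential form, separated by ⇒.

S ⇒ sees S ⇒ sees sees S ⇒ sees sees sees W two ⇒ sees sees sees two two

S ⇒ sees S   [S -> sees S]
sees S ⇒ sees sees S   [S -> sees S]
sees sees S ⇒ sees sees sees W two   [S -> sees W two]
sees sees sees W two ⇒ sees sees sees two two   [W -> two]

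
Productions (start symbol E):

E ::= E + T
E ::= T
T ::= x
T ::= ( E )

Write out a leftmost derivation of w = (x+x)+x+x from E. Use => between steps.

E=>E+T=>E+T+T=>T+T+T=>(E)+T+T=>(E+T)+T+T=>(T+T)+T+T=>(x+T)+T+T=>(x+x)+T+T=>(x+x)+x+T=>(x+x)+x+x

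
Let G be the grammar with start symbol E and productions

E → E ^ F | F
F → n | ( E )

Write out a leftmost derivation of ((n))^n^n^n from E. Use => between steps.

E => E^F => E^F^F => E^F^F^F => F^F^F^F => (E)^F^F^F => (F)^F^F^F => ((E))^F^F^F => ((F))^F^F^F => ((n))^F^F^F => ((n))^n^F^F => ((n))^n^n^F => ((n))^n^n^n

E => E^F   [E → E ^ F]
E^F => E^F^F   [E → E ^ F]
E^F^F => E^F^F^F   [E → E ^ F]
E^F^F^F => F^F^F^F   [E → F]
F^F^F^F => (E)^F^F^F   [F → ( E )]
(E)^F^F^F => (F)^F^F^F   [E → F]
(F)^F^F^F => ((E))^F^F^F   [F → ( E )]
((E))^F^F^F => ((F))^F^F^F   [E → F]
((F))^F^F^F => ((n))^F^F^F   [F → n]
((n))^F^F^F => ((n))^n^F^F   [F → n]
((n))^n^F^F => ((n))^n^n^F   [F → n]
((n))^n^n^F => ((n))^n^n^n   [F → n]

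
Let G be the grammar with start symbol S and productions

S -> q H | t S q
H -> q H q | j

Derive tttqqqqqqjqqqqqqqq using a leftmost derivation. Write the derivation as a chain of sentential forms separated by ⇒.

S ⇒ tSq ⇒ ttSqq ⇒ tttSqqq ⇒ tttqHqqq ⇒ tttqqHqqqq ⇒ tttqqqHqqqqq ⇒ tttqqqqHqqqqqq ⇒ tttqqqqqHqqqqqqq ⇒ tttqqqqqqHqqqqqqqq ⇒ tttqqqqqqjqqqqqqqq

S ⇒ tSq   [S -> t S q]
tSq ⇒ ttSqq   [S -> t S q]
ttSqq ⇒ tttSqqq   [S -> t S q]
tttSqqq ⇒ tttqHqqq   [S -> q H]
tttqHqqq ⇒ tttqqHqqqq   [H -> q H q]
tttqqHqqqq ⇒ tttqqqHqqqqq   [H -> q H q]
tttqqqHqqqqq ⇒ tttqqqqHqqqqqq   [H -> q H q]
tttqqqqHqqqqqq ⇒ tttqqqqqHqqqqqqq   [H -> q H q]
tttqqqqqHqqqqqqq ⇒ tttqqqqqqHqqqqqqqq   [H -> q H q]
tttqqqqqqHqqqqqqqq ⇒ tttqqqqqqjqqqqqqqq   [H -> j]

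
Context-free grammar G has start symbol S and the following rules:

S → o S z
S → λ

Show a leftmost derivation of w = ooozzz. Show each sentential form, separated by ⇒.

S ⇒ oSz ⇒ ooSzz ⇒ oooSzzz ⇒ ooozzz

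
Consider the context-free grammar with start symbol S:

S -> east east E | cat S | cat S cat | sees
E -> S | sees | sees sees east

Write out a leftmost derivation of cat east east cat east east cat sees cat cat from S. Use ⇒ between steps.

S ⇒ cat S cat ⇒ cat east east E cat ⇒ cat east east S cat ⇒ cat east east cat S cat cat ⇒ cat east east cat east east E cat cat ⇒ cat east east cat east east S cat cat ⇒ cat east east cat east east cat S cat cat ⇒ cat east east cat east east cat sees cat cat

S ⇒ cat S cat   [S -> cat S cat]
cat S cat ⇒ cat east east E cat   [S -> east east E]
cat east east E cat ⇒ cat east east S cat   [E -> S]
cat east east S cat ⇒ cat east east cat S cat cat   [S -> cat S cat]
cat east east cat S cat cat ⇒ cat east east cat east east E cat cat   [S -> east east E]
cat east east cat east east E cat cat ⇒ cat east east cat east east S cat cat   [E -> S]
cat east east cat east east S cat cat ⇒ cat east east cat east east cat S cat cat   [S -> cat S]
cat east east cat east east cat S cat cat ⇒ cat east east cat east east cat sees cat cat   [S -> sees]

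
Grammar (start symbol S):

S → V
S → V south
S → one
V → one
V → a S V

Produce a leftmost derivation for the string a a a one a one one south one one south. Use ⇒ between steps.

S ⇒ V south ⇒ a S V south ⇒ a V V south ⇒ a a S V V south ⇒ a a V south V V south ⇒ a a a S V south V V south ⇒ a a a one V south V V south ⇒ a a a one a S V south V V south ⇒ a a a one a one V south V V south ⇒ a a a one a one one south V V south ⇒ a a a one a one one south one V south ⇒ a a a one a one one south one one south

S ⇒ V south   [S → V south]
V south ⇒ a S V south   [V → a S V]
a S V south ⇒ a V V south   [S → V]
a V V south ⇒ a a S V V south   [V → a S V]
a a S V V south ⇒ a a V south V V south   [S → V south]
a a V south V V south ⇒ a a a S V south V V south   [V → a S V]
a a a S V south V V south ⇒ a a a one V south V V south   [S → one]
a a a one V south V V south ⇒ a a a one a S V south V V south   [V → a S V]
a a a one a S V south V V south ⇒ a a a one a one V south V V south   [S → one]
a a a one a one V south V V south ⇒ a a a one a one one south V V south   [V → one]
a a a one a one one south V V south ⇒ a a a one a one one south one V south   [V → one]
a a a one a one one south one V south ⇒ a a a one a one one south one one south   [V → one]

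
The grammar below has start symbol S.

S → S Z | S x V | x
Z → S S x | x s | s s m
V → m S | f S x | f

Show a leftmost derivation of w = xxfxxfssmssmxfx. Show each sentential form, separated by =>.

S => SxV => xxV => xxfSx => xxfSxVx => xxfSZxVx => xxfSZZxVx => xxfSxVZZxVx => xxfxxVZZxVx => xxfxxfZZxVx => xxfxxfssmZxVx => xxfxxfssmssmxVx => xxfxxfssmssmxfx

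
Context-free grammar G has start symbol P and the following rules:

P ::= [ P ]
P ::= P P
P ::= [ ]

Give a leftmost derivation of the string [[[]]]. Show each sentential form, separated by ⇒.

P ⇒ [P]   [P ::= [ P ]]
[P] ⇒ [[P]]   [P ::= [ P ]]
[[P]] ⇒ [[[]]]   [P ::= [ ]]

P ⇒ [P] ⇒ [[P]] ⇒ [[[]]]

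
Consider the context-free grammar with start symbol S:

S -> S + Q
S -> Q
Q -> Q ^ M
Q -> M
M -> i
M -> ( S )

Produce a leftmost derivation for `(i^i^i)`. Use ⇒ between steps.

S ⇒ Q ⇒ M ⇒ (S) ⇒ (Q) ⇒ (Q^M) ⇒ (Q^M^M) ⇒ (M^M^M) ⇒ (i^M^M) ⇒ (i^i^M) ⇒ (i^i^i)

S ⇒ Q   [S -> Q]
Q ⇒ M   [Q -> M]
M ⇒ (S)   [M -> ( S )]
(S) ⇒ (Q)   [S -> Q]
(Q) ⇒ (Q^M)   [Q -> Q ^ M]
(Q^M) ⇒ (Q^M^M)   [Q -> Q ^ M]
(Q^M^M) ⇒ (M^M^M)   [Q -> M]
(M^M^M) ⇒ (i^M^M)   [M -> i]
(i^M^M) ⇒ (i^i^M)   [M -> i]
(i^i^M) ⇒ (i^i^i)   [M -> i]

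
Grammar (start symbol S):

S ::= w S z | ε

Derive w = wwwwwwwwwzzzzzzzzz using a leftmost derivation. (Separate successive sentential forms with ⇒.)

S ⇒ wSz   [S ::= w S z]
wSz ⇒ wwSzz   [S ::= w S z]
wwSzz ⇒ wwwSzzz   [S ::= w S z]
wwwSzzz ⇒ wwwwSzzzz   [S ::= w S z]
wwwwSzzzz ⇒ wwwwwSzzzzz   [S ::= w S z]
wwwwwSzzzzz ⇒ wwwwwwSzzzzzz   [S ::= w S z]
wwwwwwSzzzzzz ⇒ wwwwwwwSzzzzzzz   [S ::= w S z]
wwwwwwwSzzzzzzz ⇒ wwwwwwwwSzzzzzzzz   [S ::= w S z]
wwwwwwwwSzzzzzzzz ⇒ wwwwwwwwwSzzzzzzzzz   [S ::= w S z]
wwwwwwwwwSzzzzzzzzz ⇒ wwwwwwwwwzzzzzzzzz   [S ::= ε]

S⇒wSz⇒wwSzz⇒wwwSzzz⇒wwwwSzzzz⇒wwwwwSzzzzz⇒wwwwwwSzzzzzz⇒wwwwwwwSzzzzzzz⇒wwwwwwwwSzzzzzzzz⇒wwwwwwwwwSzzzzzzzzz⇒wwwwwwwwwzzzzzzzzz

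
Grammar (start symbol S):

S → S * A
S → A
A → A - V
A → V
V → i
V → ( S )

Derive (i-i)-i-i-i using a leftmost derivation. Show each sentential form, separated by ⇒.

S ⇒ A   [S → A]
A ⇒ A-V   [A → A - V]
A-V ⇒ A-V-V   [A → A - V]
A-V-V ⇒ A-V-V-V   [A → A - V]
A-V-V-V ⇒ V-V-V-V   [A → V]
V-V-V-V ⇒ (S)-V-V-V   [V → ( S )]
(S)-V-V-V ⇒ (A)-V-V-V   [S → A]
(A)-V-V-V ⇒ (A-V)-V-V-V   [A → A - V]
(A-V)-V-V-V ⇒ (V-V)-V-V-V   [A → V]
(V-V)-V-V-V ⇒ (i-V)-V-V-V   [V → i]
(i-V)-V-V-V ⇒ (i-i)-V-V-V   [V → i]
(i-i)-V-V-V ⇒ (i-i)-i-V-V   [V → i]
(i-i)-i-V-V ⇒ (i-i)-i-i-V   [V → i]
(i-i)-i-i-V ⇒ (i-i)-i-i-i   [V → i]

S⇒A⇒A-V⇒A-V-V⇒A-V-V-V⇒V-V-V-V⇒(S)-V-V-V⇒(A)-V-V-V⇒(A-V)-V-V-V⇒(V-V)-V-V-V⇒(i-V)-V-V-V⇒(i-i)-V-V-V⇒(i-i)-i-V-V⇒(i-i)-i-i-V⇒(i-i)-i-i-i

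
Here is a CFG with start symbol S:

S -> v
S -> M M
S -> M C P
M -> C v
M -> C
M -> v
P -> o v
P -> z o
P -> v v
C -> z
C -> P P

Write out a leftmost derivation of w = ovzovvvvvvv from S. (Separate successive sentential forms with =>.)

S => MCP   [S -> M C P]
MCP => CvCP   [M -> C v]
CvCP => PPvCP   [C -> P P]
PPvCP => ovPvCP   [P -> o v]
ovPvCP => ovzovCP   [P -> z o]
ovzovCP => ovzovPPP   [C -> P P]
ovzovPPP => ovzovvvPP   [P -> v v]
ovzovvvPP => ovzovvvvvP   [P -> v v]
ovzovvvvvP => ovzovvvvvvv   [P -> v v]

S => MCP => CvCP => PPvCP => ovPvCP => ovzovCP => ovzovPPP => ovzovvvPP => ovzovvvvvP => ovzovvvvvvv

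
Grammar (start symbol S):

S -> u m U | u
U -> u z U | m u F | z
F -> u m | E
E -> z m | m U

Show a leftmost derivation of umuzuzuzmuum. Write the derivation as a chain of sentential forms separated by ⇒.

S ⇒ umU   [S -> u m U]
umU ⇒ umuzU   [U -> u z U]
umuzU ⇒ umuzuzU   [U -> u z U]
umuzuzU ⇒ umuzuzuzU   [U -> u z U]
umuzuzuzU ⇒ umuzuzuzmuF   [U -> m u F]
umuzuzuzmuF ⇒ umuzuzuzmuum   [F -> u m]

S ⇒ umU ⇒ umuzU ⇒ umuzuzU ⇒ umuzuzuzU ⇒ umuzuzuzmuF ⇒ umuzuzuzmuum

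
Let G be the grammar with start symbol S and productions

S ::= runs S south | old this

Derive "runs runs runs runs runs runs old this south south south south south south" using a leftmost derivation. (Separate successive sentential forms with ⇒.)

S ⇒ runs S south ⇒ runs runs S south south ⇒ runs runs runs S south south south ⇒ runs runs runs runs S south south south south ⇒ runs runs runs runs runs S south south south south south ⇒ runs runs runs runs runs runs S south south south south south south ⇒ runs runs runs runs runs runs old this south south south south south south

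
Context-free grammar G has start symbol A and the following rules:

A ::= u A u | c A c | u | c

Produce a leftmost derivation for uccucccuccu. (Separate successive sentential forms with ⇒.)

A ⇒ uAu ⇒ ucAcu ⇒ uccAccu ⇒ uccuAuccu ⇒ uccucAcuccu ⇒ uccucccuccu

A ⇒ uAu   [A ::= u A u]
uAu ⇒ ucAcu   [A ::= c A c]
ucAcu ⇒ uccAccu   [A ::= c A c]
uccAccu ⇒ uccuAuccu   [A ::= u A u]
uccuAuccu ⇒ uccucAcuccu   [A ::= c A c]
uccucAcuccu ⇒ uccucccuccu   [A ::= c]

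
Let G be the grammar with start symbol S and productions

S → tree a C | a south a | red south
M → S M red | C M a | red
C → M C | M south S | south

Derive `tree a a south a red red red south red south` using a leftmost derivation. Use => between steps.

S => tree a C => tree a M C => tree a S M red C => tree a a south a M red C => tree a a south a red red C => tree a a south a red red M south S => tree a a south a red red red south S => tree a a south a red red red south red south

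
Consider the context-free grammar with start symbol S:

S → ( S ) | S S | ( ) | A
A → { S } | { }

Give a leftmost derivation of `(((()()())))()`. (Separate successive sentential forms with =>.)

S => SS => (S)S => ((S))S => (((S)))S => (((SS)))S => (((SSS)))S => (((()SS)))S => (((()()S)))S => (((()()())))S => (((()()())))()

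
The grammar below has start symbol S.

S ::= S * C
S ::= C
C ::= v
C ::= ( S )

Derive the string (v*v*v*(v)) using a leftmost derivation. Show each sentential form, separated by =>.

S => C => (S) => (S*C) => (S*C*C) => (S*C*C*C) => (C*C*C*C) => (v*C*C*C) => (v*v*C*C) => (v*v*v*C) => (v*v*v*(S)) => (v*v*v*(C)) => (v*v*v*(v))

S => C   [S ::= C]
C => (S)   [C ::= ( S )]
(S) => (S*C)   [S ::= S * C]
(S*C) => (S*C*C)   [S ::= S * C]
(S*C*C) => (S*C*C*C)   [S ::= S * C]
(S*C*C*C) => (C*C*C*C)   [S ::= C]
(C*C*C*C) => (v*C*C*C)   [C ::= v]
(v*C*C*C) => (v*v*C*C)   [C ::= v]
(v*v*C*C) => (v*v*v*C)   [C ::= v]
(v*v*v*C) => (v*v*v*(S))   [C ::= ( S )]
(v*v*v*(S)) => (v*v*v*(C))   [S ::= C]
(v*v*v*(C)) => (v*v*v*(v))   [C ::= v]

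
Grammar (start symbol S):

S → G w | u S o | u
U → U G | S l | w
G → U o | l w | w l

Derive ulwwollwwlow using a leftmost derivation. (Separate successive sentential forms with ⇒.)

S ⇒ Gw   [S → G w]
Gw ⇒ Uow   [G → U o]
Uow ⇒ UGow   [U → U G]
UGow ⇒ UGGow   [U → U G]
UGGow ⇒ SlGGow   [U → S l]
SlGGow ⇒ uSolGGow   [S → u S o]
uSolGGow ⇒ uGwolGGow   [S → G w]
uGwolGGow ⇒ ulwwolGGow   [G → l w]
ulwwolGGow ⇒ ulwwollwGow   [G → l w]
ulwwollwGow ⇒ ulwwollwwlow   [G → w l]

S ⇒ Gw ⇒ Uow ⇒ UGow ⇒ UGGow ⇒ SlGGow ⇒ uSolGGow ⇒ uGwolGGow ⇒ ulwwolGGow ⇒ ulwwollwGow ⇒ ulwwollwwlow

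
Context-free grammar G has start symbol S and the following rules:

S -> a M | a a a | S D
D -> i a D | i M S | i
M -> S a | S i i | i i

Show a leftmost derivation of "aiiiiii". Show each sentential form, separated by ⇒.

S ⇒ SD ⇒ SDD ⇒ SDDD ⇒ SDDDD ⇒ aMDDDD ⇒ aiiDDDD ⇒ aiiiDDD ⇒ aiiiiDD ⇒ aiiiiiD ⇒ aiiiiii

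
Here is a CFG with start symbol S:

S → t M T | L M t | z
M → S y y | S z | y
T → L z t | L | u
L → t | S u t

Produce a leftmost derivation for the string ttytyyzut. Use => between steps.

S => tMT => tSyyT => tLMtyyT => ttMtyyT => ttytyyT => ttytyyL => ttytyySut => ttytyyzut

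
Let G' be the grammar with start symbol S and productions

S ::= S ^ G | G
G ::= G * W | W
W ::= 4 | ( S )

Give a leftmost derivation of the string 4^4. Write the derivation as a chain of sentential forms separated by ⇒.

S ⇒ S^G ⇒ G^G ⇒ W^G ⇒ 4^G ⇒ 4^W ⇒ 4^4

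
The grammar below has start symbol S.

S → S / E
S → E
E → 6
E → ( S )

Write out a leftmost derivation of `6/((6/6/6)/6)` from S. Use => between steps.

S => S/E   [S → S / E]
S/E => E/E   [S → E]
E/E => 6/E   [E → 6]
6/E => 6/(S)   [E → ( S )]
6/(S) => 6/(S/E)   [S → S / E]
6/(S/E) => 6/(E/E)   [S → E]
6/(E/E) => 6/((S)/E)   [E → ( S )]
6/((S)/E) => 6/((S/E)/E)   [S → S / E]
6/((S/E)/E) => 6/((S/E/E)/E)   [S → S / E]
6/((S/E/E)/E) => 6/((E/E/E)/E)   [S → E]
6/((E/E/E)/E) => 6/((6/E/E)/E)   [E → 6]
6/((6/E/E)/E) => 6/((6/6/E)/E)   [E → 6]
6/((6/6/E)/E) => 6/((6/6/6)/E)   [E → 6]
6/((6/6/6)/E) => 6/((6/6/6)/6)   [E → 6]

S => S/E => E/E => 6/E => 6/(S) => 6/(S/E) => 6/(E/E) => 6/((S)/E) => 6/((S/E)/E) => 6/((S/E/E)/E) => 6/((E/E/E)/E) => 6/((6/E/E)/E) => 6/((6/6/E)/E) => 6/((6/6/6)/E) => 6/((6/6/6)/6)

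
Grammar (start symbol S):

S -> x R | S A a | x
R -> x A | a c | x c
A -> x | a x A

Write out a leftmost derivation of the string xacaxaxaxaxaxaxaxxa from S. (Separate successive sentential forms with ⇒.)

S ⇒ SAa   [S -> S A a]
SAa ⇒ xRAa   [S -> x R]
xRAa ⇒ xacAa   [R -> a c]
xacAa ⇒ xacaxAa   [A -> a x A]
xacaxAa ⇒ xacaxaxAa   [A -> a x A]
xacaxaxAa ⇒ xacaxaxaxAa   [A -> a x A]
xacaxaxaxAa ⇒ xacaxaxaxaxAa   [A -> a x A]
xacaxaxaxaxAa ⇒ xacaxaxaxaxaxAa   [A -> a x A]
xacaxaxaxaxaxAa ⇒ xacaxaxaxaxaxaxAa   [A -> a x A]
xacaxaxaxaxaxaxAa ⇒ xacaxaxaxaxaxaxaxAa   [A -> a x A]
xacaxaxaxaxaxaxaxAa ⇒ xacaxaxaxaxaxaxaxxa   [A -> x]

S ⇒ SAa ⇒ xRAa ⇒ xacAa ⇒ xacaxAa ⇒ xacaxaxAa ⇒ xacaxaxaxAa ⇒ xacaxaxaxaxAa ⇒ xacaxaxaxaxaxAa ⇒ xacaxaxaxaxaxaxAa ⇒ xacaxaxaxaxaxaxaxAa ⇒ xacaxaxaxaxaxaxaxxa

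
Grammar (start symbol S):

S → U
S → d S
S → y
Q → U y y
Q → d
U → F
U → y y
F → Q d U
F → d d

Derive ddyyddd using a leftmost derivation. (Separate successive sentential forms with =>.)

S => U   [S → U]
U => F   [U → F]
F => QdU   [F → Q d U]
QdU => UyydU   [Q → U y y]
UyydU => FyydU   [U → F]
FyydU => ddyydU   [F → d d]
ddyydU => ddyydF   [U → F]
ddyydF => ddyyddd   [F → d d]

S => U => F => QdU => UyydU => FyydU => ddyydU => ddyydF => ddyyddd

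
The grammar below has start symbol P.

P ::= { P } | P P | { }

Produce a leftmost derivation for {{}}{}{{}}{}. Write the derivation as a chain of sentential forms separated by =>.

P => PP   [P ::= P P]
PP => PPP   [P ::= P P]
PPP => {P}PP   [P ::= { P }]
{P}PP => {{}}PP   [P ::= { }]
{{}}PP => {{}}PPP   [P ::= P P]
{{}}PPP => {{}}{}PP   [P ::= { }]
{{}}{}PP => {{}}{}{P}P   [P ::= { P }]
{{}}{}{P}P => {{}}{}{{}}P   [P ::= { }]
{{}}{}{{}}P => {{}}{}{{}}{}   [P ::= { }]

P => PP => PPP => {P}PP => {{}}PP => {{}}PPP => {{}}{}PP => {{}}{}{P}P => {{}}{}{{}}P => {{}}{}{{}}{}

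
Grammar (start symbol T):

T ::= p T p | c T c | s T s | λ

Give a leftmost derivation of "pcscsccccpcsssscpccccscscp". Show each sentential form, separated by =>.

T => pTp   [T ::= p T p]
pTp => pcTcp   [T ::= c T c]
pcTcp => pcsTscp   [T ::= s T s]
pcsTscp => pcscTcscp   [T ::= c T c]
pcscTcscp => pcscsTscscp   [T ::= s T s]
pcscsTscscp => pcscscTcscscp   [T ::= c T c]
pcscscTcscscp => pcscsccTccscscp   [T ::= c T c]
pcscsccTccscscp => pcscscccTcccscscp   [T ::= c T c]
pcscscccTcccscscp => pcscsccccTccccscscp   [T ::= c T c]
pcscsccccTccccscscp => pcscsccccpTpccccscscp   [T ::= p T p]
pcscsccccpTpccccscscp => pcscsccccpcTcpccccscscp   [T ::= c T c]
pcscsccccpcTcpccccscscp => pcscsccccpcsTscpccccscscp   [T ::= s T s]
pcscsccccpcsTscpccccscscp => pcscsccccpcssTsscpccccscscp   [T ::= s T s]
pcscsccccpcssTsscpccccscscp => pcscsccccpcsssscpccccscscp   [T ::= λ]

T=>pTp=>pcTcp=>pcsTscp=>pcscTcscp=>pcscsTscscp=>pcscscTcscscp=>pcscsccTccscscp=>pcscscccTcccscscp=>pcscsccccTccccscscp=>pcscsccccpTpccccscscp=>pcscsccccpcTcpccccscscp=>pcscsccccpcsTscpccccscscp=>pcscsccccpcssTsscpccccscscp=>pcscsccccpcsssscpccccscscp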